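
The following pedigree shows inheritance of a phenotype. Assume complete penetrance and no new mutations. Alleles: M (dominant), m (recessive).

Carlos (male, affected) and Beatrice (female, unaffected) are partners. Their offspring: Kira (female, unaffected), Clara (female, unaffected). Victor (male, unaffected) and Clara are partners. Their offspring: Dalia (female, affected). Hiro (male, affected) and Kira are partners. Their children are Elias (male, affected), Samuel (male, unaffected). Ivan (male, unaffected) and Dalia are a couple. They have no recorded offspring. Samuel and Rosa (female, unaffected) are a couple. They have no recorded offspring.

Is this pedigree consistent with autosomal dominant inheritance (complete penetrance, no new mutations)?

No

Under autosomal dominant, Dalia (affected, female) cannot arise from Victor (unaffected) × Clara (unaffected).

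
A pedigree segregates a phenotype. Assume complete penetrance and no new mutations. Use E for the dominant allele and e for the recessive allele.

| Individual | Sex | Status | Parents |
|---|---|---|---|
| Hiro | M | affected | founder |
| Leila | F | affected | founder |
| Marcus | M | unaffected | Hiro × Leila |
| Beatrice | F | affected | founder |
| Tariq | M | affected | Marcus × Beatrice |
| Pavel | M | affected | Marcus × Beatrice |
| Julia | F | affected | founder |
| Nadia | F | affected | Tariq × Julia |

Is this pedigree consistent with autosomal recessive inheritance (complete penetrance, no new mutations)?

Under autosomal recessive, Marcus (unaffected, male) cannot arise from Hiro (affected) × Leila (affected).

No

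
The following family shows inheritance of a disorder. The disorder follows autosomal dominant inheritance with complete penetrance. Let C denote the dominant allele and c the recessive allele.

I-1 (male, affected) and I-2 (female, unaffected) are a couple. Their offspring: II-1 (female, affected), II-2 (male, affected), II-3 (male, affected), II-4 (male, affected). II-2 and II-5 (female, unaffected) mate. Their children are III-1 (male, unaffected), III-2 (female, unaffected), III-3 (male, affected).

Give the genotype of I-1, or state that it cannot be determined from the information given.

cannot be determined

I-1's phenotype allows CC or Cc, and no parent or child forces a single allele at both positions; consistent genotype assignments exist with I-1 as CC or Cc.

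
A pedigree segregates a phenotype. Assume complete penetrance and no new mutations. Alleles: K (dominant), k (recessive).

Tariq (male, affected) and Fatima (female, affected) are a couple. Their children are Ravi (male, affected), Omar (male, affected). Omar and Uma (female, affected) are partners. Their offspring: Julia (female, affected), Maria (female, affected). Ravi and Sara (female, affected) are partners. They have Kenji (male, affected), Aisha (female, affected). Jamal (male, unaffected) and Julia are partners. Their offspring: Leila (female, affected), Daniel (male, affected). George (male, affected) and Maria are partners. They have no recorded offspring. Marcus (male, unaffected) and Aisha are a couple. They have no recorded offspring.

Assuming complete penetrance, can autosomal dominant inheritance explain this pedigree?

A consistent assignment under autosomal dominant exists: Tariq KK, Fatima KK, Ravi KK, Omar KK, Uma KK, Sara KK, Julia KK, Maria KK, Jamal kk, George KK, Kenji KK, Aisha KK, Marcus kk, Leila Kk, Daniel Kk.
In this assignment every recorded phenotype matches its genotype and every non-founder's genotype is obtainable from its parents' genotypes, so the pedigree is consistent.

Yes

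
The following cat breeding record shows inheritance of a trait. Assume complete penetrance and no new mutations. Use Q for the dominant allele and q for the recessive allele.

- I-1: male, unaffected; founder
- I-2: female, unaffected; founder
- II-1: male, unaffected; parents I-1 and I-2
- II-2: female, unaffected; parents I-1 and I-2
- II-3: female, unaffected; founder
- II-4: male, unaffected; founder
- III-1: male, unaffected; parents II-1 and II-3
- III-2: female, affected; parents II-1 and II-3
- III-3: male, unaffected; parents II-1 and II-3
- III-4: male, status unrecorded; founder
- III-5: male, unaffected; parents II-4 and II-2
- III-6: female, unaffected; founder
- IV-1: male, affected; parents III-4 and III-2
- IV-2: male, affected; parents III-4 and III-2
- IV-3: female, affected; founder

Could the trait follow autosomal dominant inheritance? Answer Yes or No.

Under autosomal dominant, III-2 (affected, female) cannot arise from II-1 (unaffected) × II-3 (unaffected).

No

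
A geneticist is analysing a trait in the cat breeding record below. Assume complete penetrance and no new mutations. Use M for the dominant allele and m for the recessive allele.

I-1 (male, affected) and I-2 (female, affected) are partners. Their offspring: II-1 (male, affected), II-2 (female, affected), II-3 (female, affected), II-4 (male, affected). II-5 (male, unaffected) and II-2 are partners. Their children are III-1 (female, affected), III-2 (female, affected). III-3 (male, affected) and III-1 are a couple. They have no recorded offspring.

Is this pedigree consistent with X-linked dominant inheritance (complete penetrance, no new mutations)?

A consistent assignment under X-linked dominant exists: I-1 X^M Y, I-2 X^M X^M, II-1 X^M Y, II-2 X^M X^M, II-3 X^M X^M, II-4 X^M Y, II-5 X^m Y, III-1 X^M X^m, III-2 X^M X^m, III-3 X^M Y.
In this assignment every recorded phenotype matches its genotype and every non-founder's genotype is obtainable from its parents' genotypes, so the pedigree is consistent.

Yes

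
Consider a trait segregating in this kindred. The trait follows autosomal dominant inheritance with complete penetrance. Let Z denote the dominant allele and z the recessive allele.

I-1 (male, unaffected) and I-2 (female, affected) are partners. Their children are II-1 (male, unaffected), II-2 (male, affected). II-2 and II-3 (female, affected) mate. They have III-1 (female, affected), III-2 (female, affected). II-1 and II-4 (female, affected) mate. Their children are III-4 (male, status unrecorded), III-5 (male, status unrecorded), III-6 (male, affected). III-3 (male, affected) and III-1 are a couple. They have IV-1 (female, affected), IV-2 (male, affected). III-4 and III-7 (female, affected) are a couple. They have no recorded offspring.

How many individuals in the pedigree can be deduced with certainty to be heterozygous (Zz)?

3

Obligate heterozygotes: I-2 is affected so carries Z and passed z to II-1 (zz), so I-2 is Zz; II-2 is affected so carries Z and received z from I-1 (zz), so II-2 is Zz; III-6 is affected so carries Z and received z from II-1 (zz), so III-6 is Zz.
Every other individual is either homozygous by phenotype or has at least one consistent homozygous assignment, so the count is 3.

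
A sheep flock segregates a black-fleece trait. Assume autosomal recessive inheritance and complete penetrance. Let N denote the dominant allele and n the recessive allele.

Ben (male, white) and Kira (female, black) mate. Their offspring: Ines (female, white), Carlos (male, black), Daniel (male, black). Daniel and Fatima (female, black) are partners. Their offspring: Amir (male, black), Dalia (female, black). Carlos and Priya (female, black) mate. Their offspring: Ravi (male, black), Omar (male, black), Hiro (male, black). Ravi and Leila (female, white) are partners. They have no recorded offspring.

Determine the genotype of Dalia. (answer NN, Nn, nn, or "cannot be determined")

nn

Dalia is black, so Dalia is nn.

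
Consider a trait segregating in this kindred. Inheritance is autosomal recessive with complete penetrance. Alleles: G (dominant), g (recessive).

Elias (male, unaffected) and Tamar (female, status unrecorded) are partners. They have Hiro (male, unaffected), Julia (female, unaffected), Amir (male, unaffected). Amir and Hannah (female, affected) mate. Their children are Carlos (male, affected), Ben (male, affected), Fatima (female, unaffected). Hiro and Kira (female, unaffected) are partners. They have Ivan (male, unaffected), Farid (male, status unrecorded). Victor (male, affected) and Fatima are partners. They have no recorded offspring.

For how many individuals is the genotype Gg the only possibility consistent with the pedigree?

2

Obligate heterozygotes: Amir is unaffected so carries G and passed g to Carlos (gg), so Amir is Gg; Fatima is unaffected so carries G and received g from Hannah (gg), so Fatima is Gg.
Every other individual is either homozygous by phenotype or has at least one consistent homozygous assignment, so the count is 2.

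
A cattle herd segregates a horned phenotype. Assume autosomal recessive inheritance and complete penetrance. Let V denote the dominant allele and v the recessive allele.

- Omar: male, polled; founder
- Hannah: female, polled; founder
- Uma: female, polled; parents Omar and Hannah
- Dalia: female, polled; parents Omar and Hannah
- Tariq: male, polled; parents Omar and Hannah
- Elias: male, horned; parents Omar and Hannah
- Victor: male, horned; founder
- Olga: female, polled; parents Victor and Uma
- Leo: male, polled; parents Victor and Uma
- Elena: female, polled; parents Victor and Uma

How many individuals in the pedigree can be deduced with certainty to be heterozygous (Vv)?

Obligate heterozygotes: Omar is polled so carries V and passed v to Elias (vv), so Omar is Vv; Hannah is polled so carries V and passed v to Elias (vv), so Hannah is Vv; Olga is polled so carries V and received v from Victor (vv), so Olga is Vv; Leo is polled so carries V and received v from Victor (vv), so Leo is Vv; Elena is polled so carries V and received v from Victor (vv), so Elena is Vv.
Every other individual is either homozygous by phenotype or has at least one consistent homozygous assignment, so the count is 5.

5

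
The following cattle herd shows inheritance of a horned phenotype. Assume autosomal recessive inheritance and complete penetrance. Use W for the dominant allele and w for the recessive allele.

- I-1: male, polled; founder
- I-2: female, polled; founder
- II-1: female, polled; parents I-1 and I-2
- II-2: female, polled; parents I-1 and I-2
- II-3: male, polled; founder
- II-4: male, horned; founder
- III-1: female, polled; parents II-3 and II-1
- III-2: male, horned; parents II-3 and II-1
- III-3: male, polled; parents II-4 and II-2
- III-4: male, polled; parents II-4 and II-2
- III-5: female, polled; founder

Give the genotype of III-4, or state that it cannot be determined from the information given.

Ww

From phenotype alone, III-4 is WW or Ww.
III-4 is polled so carries W and received w from II-4 (ww), so III-4 is Ww.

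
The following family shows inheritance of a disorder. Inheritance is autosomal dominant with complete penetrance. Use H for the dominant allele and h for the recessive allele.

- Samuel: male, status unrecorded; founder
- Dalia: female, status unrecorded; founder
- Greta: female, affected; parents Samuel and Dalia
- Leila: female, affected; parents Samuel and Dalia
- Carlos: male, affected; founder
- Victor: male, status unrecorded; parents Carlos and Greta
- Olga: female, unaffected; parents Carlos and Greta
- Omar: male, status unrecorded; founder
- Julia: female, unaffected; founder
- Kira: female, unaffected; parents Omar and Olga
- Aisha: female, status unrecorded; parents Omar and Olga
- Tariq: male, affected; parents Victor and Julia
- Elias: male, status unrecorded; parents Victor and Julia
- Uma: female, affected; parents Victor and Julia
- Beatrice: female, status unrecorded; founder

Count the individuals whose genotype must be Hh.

4

Obligate heterozygotes: Greta is affected so carries H and passed h to Olga (hh), so Greta is Hh; Carlos is affected so carries H and passed h to Olga (hh), so Carlos is Hh; Tariq is affected so carries H and received h from Julia (hh), so Tariq is Hh; Uma is affected so carries H and received h from Julia (hh), so Uma is Hh.
Every other individual is either homozygous by phenotype or has at least one consistent homozygous assignment, so the count is 4.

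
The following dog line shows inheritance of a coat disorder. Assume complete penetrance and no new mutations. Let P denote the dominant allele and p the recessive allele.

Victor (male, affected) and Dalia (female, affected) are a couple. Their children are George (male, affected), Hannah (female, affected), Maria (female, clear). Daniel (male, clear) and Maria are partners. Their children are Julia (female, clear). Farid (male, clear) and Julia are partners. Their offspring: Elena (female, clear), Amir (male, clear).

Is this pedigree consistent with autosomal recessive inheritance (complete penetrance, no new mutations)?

Under autosomal recessive, Maria (clear, female) cannot arise from Victor (affected) × Dalia (affected).

No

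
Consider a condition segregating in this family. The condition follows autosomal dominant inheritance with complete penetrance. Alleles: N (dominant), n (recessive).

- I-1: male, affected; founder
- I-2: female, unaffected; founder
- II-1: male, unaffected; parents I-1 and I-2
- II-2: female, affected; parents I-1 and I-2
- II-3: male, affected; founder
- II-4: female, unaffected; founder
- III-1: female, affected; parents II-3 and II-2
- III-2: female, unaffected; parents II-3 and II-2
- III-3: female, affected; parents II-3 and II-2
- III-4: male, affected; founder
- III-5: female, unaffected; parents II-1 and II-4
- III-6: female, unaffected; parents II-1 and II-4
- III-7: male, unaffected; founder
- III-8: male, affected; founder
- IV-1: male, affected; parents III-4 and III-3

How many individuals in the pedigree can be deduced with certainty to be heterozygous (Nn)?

3

Obligate heterozygotes: I-1 is affected so carries N and passed n to II-1 (nn), so I-1 is Nn; II-2 is affected so carries N and received n from I-2 (nn), so II-2 is Nn; II-3 is affected so carries N and passed n to III-2 (nn), so II-3 is Nn.
Every other individual is either homozygous by phenotype or has at least one consistent homozygous assignment, so the count is 3.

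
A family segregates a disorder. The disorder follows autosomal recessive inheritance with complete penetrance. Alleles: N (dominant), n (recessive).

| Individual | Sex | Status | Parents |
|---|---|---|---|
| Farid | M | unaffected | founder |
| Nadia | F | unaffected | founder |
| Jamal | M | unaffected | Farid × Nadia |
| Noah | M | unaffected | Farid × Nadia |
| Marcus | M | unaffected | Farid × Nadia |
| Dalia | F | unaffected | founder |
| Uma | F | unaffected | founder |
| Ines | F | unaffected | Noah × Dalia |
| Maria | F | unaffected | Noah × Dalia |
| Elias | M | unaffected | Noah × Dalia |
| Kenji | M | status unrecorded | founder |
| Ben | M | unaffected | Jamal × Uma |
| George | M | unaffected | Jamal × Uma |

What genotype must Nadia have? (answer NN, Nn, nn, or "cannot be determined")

Nadia's phenotype allows NN or Nn, and no parent or child forces a single allele at both positions; consistent genotype assignments exist with Nadia as NN or Nn.

cannot be determined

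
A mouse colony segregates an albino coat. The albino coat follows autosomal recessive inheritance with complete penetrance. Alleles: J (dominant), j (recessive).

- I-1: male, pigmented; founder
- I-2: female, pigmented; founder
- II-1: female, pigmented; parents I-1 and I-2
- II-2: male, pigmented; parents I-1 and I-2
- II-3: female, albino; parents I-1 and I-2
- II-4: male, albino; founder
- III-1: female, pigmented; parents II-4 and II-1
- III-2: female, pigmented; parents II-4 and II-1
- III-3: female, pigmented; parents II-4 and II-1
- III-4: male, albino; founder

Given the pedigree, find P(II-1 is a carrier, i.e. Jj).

1/5

I-1 is pigmented so carries J and passed j to II-3 (jj), so I-1 is Jj.
I-2 is pigmented so carries J and passed j to II-3 (jj), so I-2 is Jj.
Their cross gives offspring ratios 1/4 JJ : 1/2 Jj : 1/4 jj. Conditioning on II-1 being pigmented, P(Jj) = 1/2 / 3/4 = 2/3 before taking II-1's own offspring into account.
II-4 is albino, so II-4 is jj.
Now use II-1's offspring. Probability of each recorded status — pigmented daughter III-1: 1/2 if II-1 is Jj, 1 if JJ; pigmented daughter III-2: 1/2 if II-1 is Jj, 1 if JJ; pigmented daughter III-3: 1/2 if II-1 is Jj, 1 if JJ.
Bayes: P(Jj) = 2/3·1/8 / (2/3·1/8 + 1/3·1) = 1/5.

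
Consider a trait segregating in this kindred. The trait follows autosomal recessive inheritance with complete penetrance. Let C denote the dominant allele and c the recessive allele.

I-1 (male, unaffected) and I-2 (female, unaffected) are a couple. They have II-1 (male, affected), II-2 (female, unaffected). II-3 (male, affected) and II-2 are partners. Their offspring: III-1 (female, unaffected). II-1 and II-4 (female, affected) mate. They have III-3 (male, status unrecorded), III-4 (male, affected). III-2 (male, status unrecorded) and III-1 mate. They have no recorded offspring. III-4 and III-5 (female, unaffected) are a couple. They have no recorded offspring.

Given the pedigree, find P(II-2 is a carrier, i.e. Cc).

1/2

I-1 is unaffected so carries C and passed c to II-1 (cc), so I-1 is Cc.
I-2 is unaffected so carries C and passed c to II-1 (cc), so I-2 is Cc.
Their cross gives offspring ratios 1/4 CC : 1/2 Cc : 1/4 cc. Conditioning on II-2 being unaffected, P(Cc) = 1/2 / 3/4 = 2/3 before taking II-2's own offspring into account.
II-3 is affected, so II-3 is cc.
Now use II-2's offspring. Probability of each recorded status — unaffected daughter III-1: 1/2 if II-2 is Cc, 1 if CC.
Bayes: P(Cc) = 2/3·1/2 / (2/3·1/2 + 1/3·1) = 1/2.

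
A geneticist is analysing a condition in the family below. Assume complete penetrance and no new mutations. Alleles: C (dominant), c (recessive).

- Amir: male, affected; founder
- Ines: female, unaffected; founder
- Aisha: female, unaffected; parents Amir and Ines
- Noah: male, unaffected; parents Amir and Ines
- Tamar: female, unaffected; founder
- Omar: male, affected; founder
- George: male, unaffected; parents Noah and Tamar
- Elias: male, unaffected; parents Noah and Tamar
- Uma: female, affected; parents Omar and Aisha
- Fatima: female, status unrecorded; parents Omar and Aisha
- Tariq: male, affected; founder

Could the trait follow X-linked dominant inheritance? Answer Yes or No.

Under X-linked dominant, Aisha (unaffected, female) cannot arise from Amir (affected) × Ines (unaffected).

No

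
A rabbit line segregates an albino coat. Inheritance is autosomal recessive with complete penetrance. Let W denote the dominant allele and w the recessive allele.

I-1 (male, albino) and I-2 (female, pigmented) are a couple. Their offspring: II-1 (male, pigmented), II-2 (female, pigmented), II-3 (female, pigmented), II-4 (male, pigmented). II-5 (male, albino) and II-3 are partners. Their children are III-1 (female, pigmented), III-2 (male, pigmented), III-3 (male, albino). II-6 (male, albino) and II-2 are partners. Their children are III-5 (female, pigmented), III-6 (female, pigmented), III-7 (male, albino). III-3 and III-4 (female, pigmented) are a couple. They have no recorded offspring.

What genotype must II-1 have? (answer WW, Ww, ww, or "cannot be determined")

Ww

From phenotype alone, II-1 is WW or Ww.
II-1 is pigmented so carries W and received w from I-1 (ww), so II-1 is Ww.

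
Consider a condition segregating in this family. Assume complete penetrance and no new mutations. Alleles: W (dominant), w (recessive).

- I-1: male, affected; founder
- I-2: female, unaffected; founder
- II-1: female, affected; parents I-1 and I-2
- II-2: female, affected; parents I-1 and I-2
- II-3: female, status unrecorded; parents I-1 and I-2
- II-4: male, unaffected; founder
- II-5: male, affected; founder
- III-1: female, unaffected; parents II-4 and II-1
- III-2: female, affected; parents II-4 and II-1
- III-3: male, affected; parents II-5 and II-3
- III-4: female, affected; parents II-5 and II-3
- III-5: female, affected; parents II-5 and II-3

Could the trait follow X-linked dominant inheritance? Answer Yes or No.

Yes

A consistent assignment under X-linked dominant exists: I-1 X^W Y, I-2 X^w X^w, II-1 X^W X^w, II-2 X^W X^w, II-3 X^W X^w, II-4 X^w Y, II-5 X^W Y, III-1 X^w X^w, III-2 X^W X^w, III-3 X^W Y, III-4 X^W X^W, III-5 X^W X^W.
In this assignment every recorded phenotype matches its genotype and every non-founder's genotype is obtainable from its parents' genotypes, so the pedigree is consistent.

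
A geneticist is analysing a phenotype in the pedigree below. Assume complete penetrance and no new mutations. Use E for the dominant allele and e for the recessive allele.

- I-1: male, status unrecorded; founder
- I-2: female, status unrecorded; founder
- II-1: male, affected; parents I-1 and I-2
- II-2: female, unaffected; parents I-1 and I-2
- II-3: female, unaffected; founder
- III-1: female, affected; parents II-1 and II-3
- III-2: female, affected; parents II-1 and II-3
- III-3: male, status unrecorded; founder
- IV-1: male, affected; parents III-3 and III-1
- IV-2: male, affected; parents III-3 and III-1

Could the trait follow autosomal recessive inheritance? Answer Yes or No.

Yes

A consistent assignment under autosomal recessive exists: I-1 Ee, I-2 Ee, II-1 ee, II-2 EE, II-3 Ee, III-1 ee, III-2 ee, III-3 Ee, IV-1 ee, IV-2 ee.
In this assignment every recorded phenotype matches its genotype and every non-founder's genotype is obtainable from its parents' genotypes, so the pedigree is consistent.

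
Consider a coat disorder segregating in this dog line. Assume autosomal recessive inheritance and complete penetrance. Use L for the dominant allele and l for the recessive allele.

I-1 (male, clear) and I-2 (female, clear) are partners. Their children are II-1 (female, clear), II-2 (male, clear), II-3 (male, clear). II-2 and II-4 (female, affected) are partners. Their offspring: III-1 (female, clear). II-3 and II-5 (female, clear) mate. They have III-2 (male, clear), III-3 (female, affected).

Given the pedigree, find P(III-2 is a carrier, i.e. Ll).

2/3

II-3 is clear so carries L and passed l to III-3 (ll), so II-3 is Ll.
II-5 is clear so carries L and passed l to III-3 (ll), so II-5 is Ll.
Their cross gives offspring ratios 1/4 LL : 1/2 Ll : 1/4 ll. Conditioning on III-2 being clear, P(Ll) = 1/2 / 3/4 = 2/3.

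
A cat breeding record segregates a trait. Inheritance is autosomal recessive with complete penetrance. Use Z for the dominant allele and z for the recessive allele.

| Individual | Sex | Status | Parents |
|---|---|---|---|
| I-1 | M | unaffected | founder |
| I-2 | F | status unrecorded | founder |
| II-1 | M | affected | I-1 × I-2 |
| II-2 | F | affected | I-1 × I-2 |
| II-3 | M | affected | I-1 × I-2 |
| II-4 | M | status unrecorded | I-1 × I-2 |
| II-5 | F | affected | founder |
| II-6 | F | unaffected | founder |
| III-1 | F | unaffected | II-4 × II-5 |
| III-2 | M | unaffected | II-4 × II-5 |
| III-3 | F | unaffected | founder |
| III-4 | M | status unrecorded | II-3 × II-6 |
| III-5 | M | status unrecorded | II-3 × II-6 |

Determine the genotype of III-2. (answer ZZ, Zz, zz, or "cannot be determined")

Zz

From phenotype alone, III-2 is ZZ or Zz.
III-2 is unaffected so carries Z and received z from II-5 (zz), so III-2 is Zz.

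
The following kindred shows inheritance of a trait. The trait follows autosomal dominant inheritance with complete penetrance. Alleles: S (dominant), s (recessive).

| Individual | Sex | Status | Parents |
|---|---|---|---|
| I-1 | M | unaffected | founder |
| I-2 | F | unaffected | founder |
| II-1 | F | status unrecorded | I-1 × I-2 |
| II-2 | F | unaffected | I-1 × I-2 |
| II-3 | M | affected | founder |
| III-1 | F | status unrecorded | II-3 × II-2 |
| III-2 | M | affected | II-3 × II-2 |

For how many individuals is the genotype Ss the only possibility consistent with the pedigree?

1

Obligate heterozygotes: III-2 is affected so carries S and received s from II-2 (ss), so III-2 is Ss.
Every other individual is either homozygous by phenotype or has at least one consistent homozygous assignment, so the count is 1.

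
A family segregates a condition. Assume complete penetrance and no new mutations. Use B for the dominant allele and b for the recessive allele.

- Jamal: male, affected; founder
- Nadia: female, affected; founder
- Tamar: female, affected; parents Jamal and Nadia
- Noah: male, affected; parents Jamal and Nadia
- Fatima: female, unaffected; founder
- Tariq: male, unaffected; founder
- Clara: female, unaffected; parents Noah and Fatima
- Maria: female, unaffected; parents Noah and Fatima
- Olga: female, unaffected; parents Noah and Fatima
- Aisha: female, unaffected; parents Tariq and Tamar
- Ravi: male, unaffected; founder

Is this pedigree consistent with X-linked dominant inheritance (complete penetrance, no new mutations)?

Under X-linked dominant, Clara (unaffected, female) cannot arise from Noah (affected) × Fatima (unaffected).

No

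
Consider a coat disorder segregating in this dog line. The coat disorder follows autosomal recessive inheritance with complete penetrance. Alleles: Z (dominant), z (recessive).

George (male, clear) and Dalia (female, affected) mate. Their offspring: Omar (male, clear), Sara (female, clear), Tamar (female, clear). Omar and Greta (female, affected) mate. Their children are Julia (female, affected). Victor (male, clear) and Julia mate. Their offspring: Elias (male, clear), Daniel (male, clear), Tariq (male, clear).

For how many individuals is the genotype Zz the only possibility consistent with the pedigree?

Obligate heterozygotes: Omar is clear so carries Z and received z from Dalia (zz), so Omar is Zz; Sara is clear so carries Z and received z from Dalia (zz), so Sara is Zz; Tamar is clear so carries Z and received z from Dalia (zz), so Tamar is Zz; Elias is clear so carries Z and received z from Julia (zz), so Elias is Zz; Daniel is clear so carries Z and received z from Julia (zz), so Daniel is Zz; Tariq is clear so carries Z and received z from Julia (zz), so Tariq is Zz.
Every other individual is either homozygous by phenotype or has at least one consistent homozygous assignment, so the count is 6.

6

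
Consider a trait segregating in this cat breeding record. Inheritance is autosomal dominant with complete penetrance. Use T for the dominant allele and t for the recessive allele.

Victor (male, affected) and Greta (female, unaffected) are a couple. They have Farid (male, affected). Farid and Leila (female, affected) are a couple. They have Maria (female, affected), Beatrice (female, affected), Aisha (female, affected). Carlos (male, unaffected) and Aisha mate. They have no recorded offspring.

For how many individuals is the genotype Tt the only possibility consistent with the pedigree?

1

Obligate heterozygotes: Farid is affected so carries T and received t from Greta (tt), so Farid is Tt.
Every other individual is either homozygous by phenotype or has at least one consistent homozygous assignment, so the count is 1.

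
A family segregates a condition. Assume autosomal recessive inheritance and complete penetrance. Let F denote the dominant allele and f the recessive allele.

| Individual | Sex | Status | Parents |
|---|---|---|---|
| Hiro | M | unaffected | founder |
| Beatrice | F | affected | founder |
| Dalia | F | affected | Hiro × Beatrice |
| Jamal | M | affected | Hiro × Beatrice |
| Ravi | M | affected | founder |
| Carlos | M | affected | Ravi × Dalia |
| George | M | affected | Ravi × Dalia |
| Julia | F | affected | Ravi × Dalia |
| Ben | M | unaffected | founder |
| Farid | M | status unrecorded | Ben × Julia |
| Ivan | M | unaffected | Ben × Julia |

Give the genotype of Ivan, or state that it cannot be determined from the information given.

Ff

From phenotype alone, Ivan is FF or Ff.
Ivan is unaffected so carries F and received f from Julia (ff), so Ivan is Ff.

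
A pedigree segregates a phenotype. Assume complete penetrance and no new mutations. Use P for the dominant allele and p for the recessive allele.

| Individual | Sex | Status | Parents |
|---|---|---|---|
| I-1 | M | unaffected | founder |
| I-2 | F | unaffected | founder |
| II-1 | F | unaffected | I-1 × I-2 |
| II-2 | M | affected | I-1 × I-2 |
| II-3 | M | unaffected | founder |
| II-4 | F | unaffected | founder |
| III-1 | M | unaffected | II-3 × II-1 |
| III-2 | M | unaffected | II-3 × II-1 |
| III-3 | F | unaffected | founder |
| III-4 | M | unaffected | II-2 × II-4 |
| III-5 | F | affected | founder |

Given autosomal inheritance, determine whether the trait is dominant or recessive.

recessive

I-1 and I-2 are both unaffected yet have an affected child II-2. Under dominance, an affected child requires at least one affected parent, so the trait cannot be dominant.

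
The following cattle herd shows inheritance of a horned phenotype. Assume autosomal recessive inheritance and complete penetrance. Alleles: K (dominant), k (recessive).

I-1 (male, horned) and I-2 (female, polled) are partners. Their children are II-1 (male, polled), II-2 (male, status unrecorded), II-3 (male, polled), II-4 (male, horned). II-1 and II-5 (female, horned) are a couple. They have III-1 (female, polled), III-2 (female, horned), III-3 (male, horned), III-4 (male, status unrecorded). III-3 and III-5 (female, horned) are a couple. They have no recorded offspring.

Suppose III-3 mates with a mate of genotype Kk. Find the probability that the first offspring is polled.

III-3 is horned, so III-3 is kk.
The cross gives 1/2 Kk : 1/2 kk, so P(offspring is polled) = 1/2.

1/2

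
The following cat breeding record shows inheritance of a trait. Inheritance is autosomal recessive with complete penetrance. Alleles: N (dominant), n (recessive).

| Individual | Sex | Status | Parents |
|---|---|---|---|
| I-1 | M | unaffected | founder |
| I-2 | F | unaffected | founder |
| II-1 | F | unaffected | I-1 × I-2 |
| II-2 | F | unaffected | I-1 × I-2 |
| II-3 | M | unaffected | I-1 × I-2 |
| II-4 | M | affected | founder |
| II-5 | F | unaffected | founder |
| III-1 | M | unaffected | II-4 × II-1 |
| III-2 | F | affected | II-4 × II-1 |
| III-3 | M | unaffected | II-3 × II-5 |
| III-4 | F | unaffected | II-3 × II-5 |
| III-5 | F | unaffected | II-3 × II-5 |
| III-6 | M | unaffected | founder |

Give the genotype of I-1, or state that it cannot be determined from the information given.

I-1's phenotype allows NN or Nn, and no parent or child forces a single allele at both positions; consistent genotype assignments exist with I-1 as NN or Nn.

cannot be determined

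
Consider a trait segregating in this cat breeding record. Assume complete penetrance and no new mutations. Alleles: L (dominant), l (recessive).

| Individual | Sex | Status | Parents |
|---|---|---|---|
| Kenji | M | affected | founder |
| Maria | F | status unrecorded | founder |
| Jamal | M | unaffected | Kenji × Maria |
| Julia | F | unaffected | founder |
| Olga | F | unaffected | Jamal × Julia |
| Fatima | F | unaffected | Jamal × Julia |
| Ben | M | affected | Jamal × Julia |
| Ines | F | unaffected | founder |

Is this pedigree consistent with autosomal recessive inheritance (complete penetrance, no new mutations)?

A consistent assignment under autosomal recessive exists: Kenji ll, Maria LL, Jamal Ll, Julia Ll, Olga LL, Fatima LL, Ben ll, Ines LL.
In this assignment every recorded phenotype matches its genotype and every non-founder's genotype is obtainable from its parents' genotypes, so the pedigree is consistent.

Yes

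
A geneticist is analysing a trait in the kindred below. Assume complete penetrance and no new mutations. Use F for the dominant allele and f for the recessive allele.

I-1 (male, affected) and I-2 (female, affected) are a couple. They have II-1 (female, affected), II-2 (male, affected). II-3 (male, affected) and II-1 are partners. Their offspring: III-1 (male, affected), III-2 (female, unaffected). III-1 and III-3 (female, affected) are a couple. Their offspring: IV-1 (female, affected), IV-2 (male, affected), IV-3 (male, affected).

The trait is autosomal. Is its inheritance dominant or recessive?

dominant

II-3 and II-1 are both affected yet have an unaffected child III-2. Under a recessive model two affected parents are homozygous and every child would be affected, so the trait cannot be recessive.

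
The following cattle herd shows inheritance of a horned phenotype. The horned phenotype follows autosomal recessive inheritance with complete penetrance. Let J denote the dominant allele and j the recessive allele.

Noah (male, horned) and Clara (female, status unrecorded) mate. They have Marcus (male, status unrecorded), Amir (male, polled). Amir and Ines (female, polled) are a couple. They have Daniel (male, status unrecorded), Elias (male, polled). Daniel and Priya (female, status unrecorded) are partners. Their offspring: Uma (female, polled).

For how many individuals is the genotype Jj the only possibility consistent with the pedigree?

1

Obligate heterozygotes: Amir is polled so carries J and received j from Noah (jj), so Amir is Jj.
Every other individual is either homozygous by phenotype or has at least one consistent homozygous assignment, so the count is 1.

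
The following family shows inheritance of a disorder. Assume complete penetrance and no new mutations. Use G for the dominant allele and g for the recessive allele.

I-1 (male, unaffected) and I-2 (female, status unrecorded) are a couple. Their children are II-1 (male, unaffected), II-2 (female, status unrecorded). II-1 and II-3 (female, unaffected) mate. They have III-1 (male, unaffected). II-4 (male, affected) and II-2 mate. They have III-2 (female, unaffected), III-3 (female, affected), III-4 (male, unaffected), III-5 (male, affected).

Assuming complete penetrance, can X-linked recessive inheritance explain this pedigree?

Yes

A consistent assignment under X-linked recessive exists: I-1 X^G Y, I-2 X^G X^g, II-1 X^G Y, II-2 X^G X^g, II-3 X^G X^G, II-4 X^g Y, III-1 X^G Y, III-2 X^G X^g, III-3 X^g X^g, III-4 X^G Y, III-5 X^g Y.
In this assignment every recorded phenotype matches its genotype and every non-founder's genotype is obtainable from its parents' genotypes, so the pedigree is consistent.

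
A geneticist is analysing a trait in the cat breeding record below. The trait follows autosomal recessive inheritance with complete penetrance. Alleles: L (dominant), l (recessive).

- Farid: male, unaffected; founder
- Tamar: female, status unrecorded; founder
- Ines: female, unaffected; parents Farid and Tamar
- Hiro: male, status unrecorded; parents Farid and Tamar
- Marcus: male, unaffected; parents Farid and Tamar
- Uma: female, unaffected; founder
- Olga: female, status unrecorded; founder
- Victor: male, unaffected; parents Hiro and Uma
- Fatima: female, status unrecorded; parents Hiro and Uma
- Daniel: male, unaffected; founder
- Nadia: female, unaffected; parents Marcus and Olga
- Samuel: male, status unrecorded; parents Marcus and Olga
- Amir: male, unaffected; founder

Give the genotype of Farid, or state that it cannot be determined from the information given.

cannot be determined

Farid's phenotype allows LL or Ll, and no parent or child forces a single allele at both positions; consistent genotype assignments exist with Farid as LL or Ll.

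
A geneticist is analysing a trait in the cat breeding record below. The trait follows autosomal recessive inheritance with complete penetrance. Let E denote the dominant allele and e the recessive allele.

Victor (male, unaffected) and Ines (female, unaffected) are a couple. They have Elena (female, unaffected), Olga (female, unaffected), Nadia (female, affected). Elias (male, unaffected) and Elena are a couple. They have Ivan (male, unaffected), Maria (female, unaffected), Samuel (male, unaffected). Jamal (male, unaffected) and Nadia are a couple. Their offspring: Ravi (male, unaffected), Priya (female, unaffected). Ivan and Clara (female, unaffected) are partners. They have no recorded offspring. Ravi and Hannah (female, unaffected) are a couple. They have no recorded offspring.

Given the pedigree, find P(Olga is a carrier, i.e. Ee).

2/3

Victor is unaffected so carries E and passed e to Nadia (ee), so Victor is Ee.
Ines is unaffected so carries E and passed e to Nadia (ee), so Ines is Ee.
Their cross gives offspring ratios 1/4 EE : 1/2 Ee : 1/4 ee. Conditioning on Olga being unaffected, P(Ee) = 1/2 / 3/4 = 2/3.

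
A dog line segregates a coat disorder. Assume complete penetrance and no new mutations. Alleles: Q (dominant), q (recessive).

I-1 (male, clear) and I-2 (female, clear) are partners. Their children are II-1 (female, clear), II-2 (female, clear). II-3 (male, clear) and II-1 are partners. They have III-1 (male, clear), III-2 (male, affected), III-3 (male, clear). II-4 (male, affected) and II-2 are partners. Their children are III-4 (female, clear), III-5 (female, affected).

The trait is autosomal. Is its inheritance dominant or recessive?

II-3 and II-1 are both clear yet have an affected child III-2. Under dominance, an affected child requires at least one affected parent, so the trait cannot be dominant.

recessive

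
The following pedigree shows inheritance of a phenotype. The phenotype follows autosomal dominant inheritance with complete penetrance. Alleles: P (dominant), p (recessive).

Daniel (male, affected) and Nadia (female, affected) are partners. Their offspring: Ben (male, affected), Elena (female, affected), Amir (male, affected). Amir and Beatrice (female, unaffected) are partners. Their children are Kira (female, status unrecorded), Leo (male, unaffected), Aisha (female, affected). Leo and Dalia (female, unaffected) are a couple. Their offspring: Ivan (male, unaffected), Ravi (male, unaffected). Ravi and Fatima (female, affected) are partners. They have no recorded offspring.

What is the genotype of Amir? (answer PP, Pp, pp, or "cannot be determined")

Pp

From phenotype alone, Amir is PP or Pp.
Amir is affected so carries P and passed p to Leo (pp), so Amir is Pp.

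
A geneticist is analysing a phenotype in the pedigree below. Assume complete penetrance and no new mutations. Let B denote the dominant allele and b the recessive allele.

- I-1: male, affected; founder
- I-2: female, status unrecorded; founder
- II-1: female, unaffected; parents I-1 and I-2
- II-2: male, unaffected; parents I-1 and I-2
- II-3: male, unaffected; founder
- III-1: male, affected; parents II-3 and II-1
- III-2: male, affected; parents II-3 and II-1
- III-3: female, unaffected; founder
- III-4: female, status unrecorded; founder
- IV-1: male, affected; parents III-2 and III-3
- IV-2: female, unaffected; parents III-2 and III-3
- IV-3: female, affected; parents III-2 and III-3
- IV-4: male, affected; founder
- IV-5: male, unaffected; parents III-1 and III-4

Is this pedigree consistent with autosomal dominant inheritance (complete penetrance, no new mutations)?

No

Under autosomal dominant, III-1 (affected, male) cannot arise from II-3 (unaffected) × II-1 (unaffected).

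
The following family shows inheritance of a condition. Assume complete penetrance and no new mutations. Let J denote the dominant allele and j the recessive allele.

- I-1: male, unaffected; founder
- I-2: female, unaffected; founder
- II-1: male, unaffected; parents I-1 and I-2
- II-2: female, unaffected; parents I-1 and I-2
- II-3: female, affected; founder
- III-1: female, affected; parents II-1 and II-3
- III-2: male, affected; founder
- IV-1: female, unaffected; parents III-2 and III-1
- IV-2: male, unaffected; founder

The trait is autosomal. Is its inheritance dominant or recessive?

dominant

III-2 and III-1 are both affected yet have an unaffected child IV-1. Under a recessive model two affected parents are homozygous and every child would be affected, so the trait cannot be recessive.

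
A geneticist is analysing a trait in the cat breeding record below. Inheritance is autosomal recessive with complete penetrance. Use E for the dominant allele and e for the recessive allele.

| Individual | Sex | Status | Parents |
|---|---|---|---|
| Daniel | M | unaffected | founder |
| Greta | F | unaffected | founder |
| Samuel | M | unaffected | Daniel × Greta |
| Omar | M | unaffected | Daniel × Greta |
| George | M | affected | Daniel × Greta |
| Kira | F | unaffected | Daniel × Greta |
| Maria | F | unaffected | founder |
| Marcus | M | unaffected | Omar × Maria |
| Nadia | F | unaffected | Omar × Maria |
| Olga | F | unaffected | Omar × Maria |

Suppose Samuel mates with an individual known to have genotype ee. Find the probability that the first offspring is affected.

1/3

Daniel is unaffected so carries E and passed e to George (ee), so Daniel is Ee.
Greta is unaffected so carries E and passed e to George (ee), so Greta is Ee.
Samuel is an unaffected offspring of Daniel (Ee) × Greta (Ee), whose cross gives 1/4 EE : 1/2 Ee : 1/4 ee; conditioning on being unaffected, Samuel is EE with probability 1/3, Ee with probability 2/3.
Summing over parental genotype combinations, P(offspring is affected) = 2/3·1/2 = 1/3.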